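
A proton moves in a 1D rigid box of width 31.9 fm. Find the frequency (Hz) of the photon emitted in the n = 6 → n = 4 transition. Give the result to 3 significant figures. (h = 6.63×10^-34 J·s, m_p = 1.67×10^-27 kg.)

E_1 = h²/(8m_pL²) = 3.233×10^-14 J and ΔE = (6² − 4²)E_1 = 6.466×10^-13 J.
f = ΔE/h = 6.466×10^-13/6.63×10^-34 = 9.75×10^20 Hz.

f = 9.75×10^20 Hz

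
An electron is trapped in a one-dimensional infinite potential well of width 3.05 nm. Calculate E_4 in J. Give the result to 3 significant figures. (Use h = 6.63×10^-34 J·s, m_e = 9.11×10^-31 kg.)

For an infinite well E_n = n²h²/(8m_eL²), so E_1 = h²/(8m_eL²) = (6.63×10^-34)²/(8·9.11×10^-31·(3.05×10^-9 m)²) = 6.484×10^-21 J.
Then E_4 = 4²·E_1 = 16·6.484×10^-21 J = 1.04×10^-19 J.

E_4 = 1.04×10^-19 J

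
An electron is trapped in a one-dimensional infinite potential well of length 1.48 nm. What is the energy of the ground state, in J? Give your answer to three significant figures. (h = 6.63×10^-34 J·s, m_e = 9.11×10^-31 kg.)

For an infinite well E_n = n²h²/(8m_eL²), so E_1 = h²/(8m_eL²) = (6.63×10^-34)²/(8·9.11×10^-31·(1.48×10^-9 m)²) = 2.754×10^-20 J.

E_1 = 2.75×10^-20 J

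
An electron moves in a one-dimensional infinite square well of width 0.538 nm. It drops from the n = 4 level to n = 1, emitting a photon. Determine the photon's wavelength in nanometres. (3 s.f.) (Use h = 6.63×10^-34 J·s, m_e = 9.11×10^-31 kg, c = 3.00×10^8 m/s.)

E_1 = h²/(8m_eL²) = 2.084×10^-19 J, so ΔE = (4² − 1²)E_1 = 3.126×10^-18 J.
λ = hc/ΔE = (6.63×10^-34·3.00×10^8)/3.126×10^-18 = 6.36×10^-8 m = 63.6 nm.

λ = 63.6 nm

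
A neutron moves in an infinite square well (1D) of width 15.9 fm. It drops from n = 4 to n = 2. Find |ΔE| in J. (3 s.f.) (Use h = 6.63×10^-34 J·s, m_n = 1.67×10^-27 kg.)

|ΔE| = 1.56×10^-12 J

E_1 = h²/(8m_nL²) = 1.301×10^-13 J.
|ΔE| = |4² − 2²|·E_1 = 12·1.301×10^-13 J = 1.56×10^-12 J.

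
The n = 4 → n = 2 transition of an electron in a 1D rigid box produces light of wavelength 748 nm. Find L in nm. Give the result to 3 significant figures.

L = 1.65 nm

The photon carries ΔE = hc/λ = 6.626×10^-34·2.998×10^8/7.48×10^-7 m = 2.656×10^-19 J.
Since ΔE = (4² − 2²)E_1, E_1 = 2.213×10^-20 J, and L = h/√(8m_eE_1) = 1.65×10^-9 m = 1.65 nm.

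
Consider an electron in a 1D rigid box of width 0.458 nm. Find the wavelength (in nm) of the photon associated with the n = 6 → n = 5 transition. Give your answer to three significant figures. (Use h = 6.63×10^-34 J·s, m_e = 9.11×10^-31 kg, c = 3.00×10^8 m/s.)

λ = 62.9 nm

E_1 = h²/(8m_eL²) = 2.875×10^-19 J, so ΔE = (6² − 5²)E_1 = 3.162×10^-18 J.
λ = hc/ΔE = (6.63×10^-34·3.00×10^8)/3.162×10^-18 = 6.29×10^-8 m = 62.9 nm.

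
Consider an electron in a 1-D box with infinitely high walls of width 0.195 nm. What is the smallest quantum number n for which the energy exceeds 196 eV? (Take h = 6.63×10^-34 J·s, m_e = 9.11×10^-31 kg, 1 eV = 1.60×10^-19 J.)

E_1 = h²/(8m_eL²) = 1.586×10^-18 J = 9.913 eV.
Need n² > 196/9.913 = 19.77, i.e. n > 4.446.
The smallest integer satisfying this is n = 5.

n = 5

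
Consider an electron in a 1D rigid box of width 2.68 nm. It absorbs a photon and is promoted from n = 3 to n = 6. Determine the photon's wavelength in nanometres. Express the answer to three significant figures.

E_1 = h²/(8m_eL²) = 8.388×10^-21 J, so ΔE = (6² − 3²)E_1 = 2.265×10^-19 J.
λ = hc/ΔE = (6.626×10^-34·2.998×10^8)/2.265×10^-19 = 8.77×10^-7 m = 877 nm.

λ = 877 nm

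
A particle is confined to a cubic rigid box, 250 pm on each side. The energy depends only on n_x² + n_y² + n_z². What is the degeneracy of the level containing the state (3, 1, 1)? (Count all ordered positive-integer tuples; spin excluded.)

The level has n_x² + n_y² + n_z² = 11. The ordered positive-integer solutions are (1, 1, 3), (1, 3, 1), (3, 1, 1).
That gives 3 states.

degeneracy = 3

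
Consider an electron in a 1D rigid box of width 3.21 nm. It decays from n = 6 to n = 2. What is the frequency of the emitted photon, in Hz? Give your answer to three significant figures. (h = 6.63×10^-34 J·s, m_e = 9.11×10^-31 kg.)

f = 2.83×10^14 Hz

E_1 = h²/(8m_eL²) = 5.853×10^-21 J and ΔE = (6² − 2²)E_1 = 1.873×10^-19 J.
f = ΔE/h = 1.873×10^-19/6.63×10^-34 = 2.83×10^14 Hz.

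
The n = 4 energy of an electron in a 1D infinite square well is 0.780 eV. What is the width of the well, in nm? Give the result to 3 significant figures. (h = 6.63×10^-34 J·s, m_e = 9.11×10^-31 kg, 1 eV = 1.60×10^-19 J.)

L = 2.78 nm

From E_n = n²h²/(8m_eL²), L = n·h/√(8m_eE_n).
E_4 = 0.780 eV = 1.248×10^-19 J, so L = 4·6.63×10^-34/√(8·9.11×10^-31·1.248×10^-19) = 2.78×10^-9 m = 2.78 nm.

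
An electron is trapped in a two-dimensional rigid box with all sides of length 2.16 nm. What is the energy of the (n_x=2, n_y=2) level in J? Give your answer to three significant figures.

For a 2D rectangular well E = (h²/8m_e)·Σ n_i²/L_i² = (6.626×10^-34)²/(8·9.109×10^-31) · [2²/(2.16 nm)² + 2²/(2.16 nm)²].
Evaluating gives E = 1.03×10^-19 J.

E = 1.03×10^-19 J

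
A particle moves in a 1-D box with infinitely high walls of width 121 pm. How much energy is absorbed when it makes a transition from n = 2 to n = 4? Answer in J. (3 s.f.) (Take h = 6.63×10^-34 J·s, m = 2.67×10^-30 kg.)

E_1 = h²/(8mL²) = 1.406×10^-18 J.
|ΔE| = |2² − 4²|·E_1 = 12·1.406×10^-18 J = 1.69×10^-17 J.

|ΔE| = 1.69×10^-17 J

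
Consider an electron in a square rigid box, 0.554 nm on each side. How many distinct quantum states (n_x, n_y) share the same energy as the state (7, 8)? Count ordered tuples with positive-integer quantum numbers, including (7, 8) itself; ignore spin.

The level has n_x² + n_y² = 113. The ordered positive-integer solutions are (7, 8), (8, 7).
That gives 2 states.

degeneracy = 2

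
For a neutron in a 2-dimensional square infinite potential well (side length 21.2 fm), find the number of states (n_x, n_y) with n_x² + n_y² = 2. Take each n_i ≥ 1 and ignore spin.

The level has n_x² + n_y² = 2. The ordered positive-integer solutions are (1, 1).
That gives 1 state.

degeneracy = 1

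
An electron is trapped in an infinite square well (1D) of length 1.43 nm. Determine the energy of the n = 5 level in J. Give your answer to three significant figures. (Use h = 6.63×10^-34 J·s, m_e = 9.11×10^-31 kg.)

For an infinite well E_n = n²h²/(8m_eL²), so E_1 = h²/(8m_eL²) = (6.63×10^-34)²/(8·9.11×10^-31·(1.43×10^-9 m)²) = 2.949×10^-20 J.
Then E_5 = 5²·E_1 = 25·2.949×10^-20 J = 7.37×10^-19 J.

E_5 = 7.37×10^-19 J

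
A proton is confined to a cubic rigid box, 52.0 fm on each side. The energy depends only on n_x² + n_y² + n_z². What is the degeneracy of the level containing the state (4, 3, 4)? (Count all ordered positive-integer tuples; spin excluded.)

The level has n_x² + n_y² + n_z² = 41. The ordered positive-integer solutions are (1, 2, 6), (1, 6, 2), (2, 1, 6), (2, 6, 1), (3, 4, 4), (4, 3, 4), (4, 4, 3), (6, 1, 2), (6, 2, 1).
That gives 9 states.

degeneracy = 9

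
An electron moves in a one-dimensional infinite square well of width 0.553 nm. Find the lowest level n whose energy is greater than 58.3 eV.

n = 7

E_1 = h²/(8m_eL²) = 1.970×10^-19 J = 1.230 eV.
Need n² > 58.3/1.230 = 47.40, i.e. n > 6.885.
The smallest integer satisfying this is n = 7.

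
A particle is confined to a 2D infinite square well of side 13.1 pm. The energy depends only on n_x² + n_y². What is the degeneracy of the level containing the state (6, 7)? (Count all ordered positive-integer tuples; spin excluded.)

degeneracy = 4

The level has n_x² + n_y² = 85. The ordered positive-integer solutions are (2, 9), (6, 7), (7, 6), (9, 2).
That gives 4 states.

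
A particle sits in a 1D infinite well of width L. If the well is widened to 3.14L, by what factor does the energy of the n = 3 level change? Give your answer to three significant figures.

E_n ∝ 1/L², so the energy scales by 1/3.14² = 0.101.

0.101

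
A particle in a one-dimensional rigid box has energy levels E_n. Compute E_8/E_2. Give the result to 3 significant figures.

16.0

E_n ∝ n², so E_8/E_2 = 8²/2² = 64/4 = 16.0.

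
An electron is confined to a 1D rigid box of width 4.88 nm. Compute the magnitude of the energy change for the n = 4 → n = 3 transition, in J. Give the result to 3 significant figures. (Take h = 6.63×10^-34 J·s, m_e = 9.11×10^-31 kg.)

E_1 = h²/(8m_eL²) = 2.533×10^-21 J.
|ΔE| = |4² − 3²|·E_1 = 7·2.533×10^-21 J = 1.77×10^-20 J.

|ΔE| = 1.77×10^-20 J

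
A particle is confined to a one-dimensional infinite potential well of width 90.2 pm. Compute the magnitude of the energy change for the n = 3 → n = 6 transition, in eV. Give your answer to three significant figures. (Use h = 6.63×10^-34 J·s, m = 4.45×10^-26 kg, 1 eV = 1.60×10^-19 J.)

|ΔE| = 0.0256 eV

E_1 = h²/(8mL²) = 1.518×10^-22 J.
|ΔE| = |3² − 6²|·E_1 = 27·1.518×10^-22 J = 4.099×10^-21 J = 0.0256 eV.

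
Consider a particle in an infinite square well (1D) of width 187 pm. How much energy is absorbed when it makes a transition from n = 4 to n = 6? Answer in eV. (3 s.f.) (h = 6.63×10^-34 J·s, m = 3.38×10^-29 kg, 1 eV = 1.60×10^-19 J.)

|ΔE| = 5.81 eV

E_1 = h²/(8mL²) = 4.649×10^-20 J.
|ΔE| = |4² − 6²|·E_1 = 20·4.649×10^-20 J = 9.298×10^-19 J = 5.81 eV.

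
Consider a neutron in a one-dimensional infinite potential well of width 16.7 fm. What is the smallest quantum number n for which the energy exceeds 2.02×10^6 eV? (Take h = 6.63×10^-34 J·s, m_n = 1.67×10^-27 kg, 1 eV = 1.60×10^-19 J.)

n = 2

E_1 = h²/(8m_nL²) = 1.180×10^-13 J = 7.375×10^5 eV.
Need n² > 2.02×10^6/7.375×10^5 = 2.739, i.e. n > 1.655.
The smallest integer satisfying this is n = 2.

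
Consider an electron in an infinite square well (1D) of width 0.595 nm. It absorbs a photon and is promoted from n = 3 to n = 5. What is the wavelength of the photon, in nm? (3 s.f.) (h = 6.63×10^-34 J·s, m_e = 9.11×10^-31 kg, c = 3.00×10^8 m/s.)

E_1 = h²/(8m_eL²) = 1.704×10^-19 J, so ΔE = (5² − 3²)E_1 = 2.726×10^-18 J.
λ = hc/ΔE = (6.63×10^-34·3.00×10^8)/2.726×10^-18 = 7.30×10^-8 m = 73.0 nm.

λ = 73.0 nm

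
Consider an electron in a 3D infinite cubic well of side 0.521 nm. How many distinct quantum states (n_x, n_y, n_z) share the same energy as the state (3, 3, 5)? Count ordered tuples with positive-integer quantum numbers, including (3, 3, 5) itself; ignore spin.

degeneracy = 3

The level has n_x² + n_y² + n_z² = 43. The ordered positive-integer solutions are (3, 3, 5), (3, 5, 3), (5, 3, 3).
That gives 3 states.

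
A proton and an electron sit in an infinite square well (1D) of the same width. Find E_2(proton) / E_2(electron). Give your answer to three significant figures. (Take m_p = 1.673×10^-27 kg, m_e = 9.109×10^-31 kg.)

5.44×10^-4

E_n ∝ 1/m at fixed n and L, so the ratio is m_e/m_p = 9.109×10^-31/1.673×10^-27 = 5.44×10^-4.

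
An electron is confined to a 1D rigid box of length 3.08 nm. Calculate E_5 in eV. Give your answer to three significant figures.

For an infinite well E_n = n²h²/(8m_eL²), so E_1 = h²/(8m_eL²) = (6.626×10^-34)²/(8·9.109×10^-31·(3.08×10^-9 m)²) = 6.351×10^-21 J.
Then E_5 = 5²·E_1 = 25·6.351×10^-21 J = 1.588×10^-19 J.
Converting, E_5 = 1.588×10^-19 J / (1.602×10^-19 J/eV) = 0.991 eV.

E_5 = 0.991 eV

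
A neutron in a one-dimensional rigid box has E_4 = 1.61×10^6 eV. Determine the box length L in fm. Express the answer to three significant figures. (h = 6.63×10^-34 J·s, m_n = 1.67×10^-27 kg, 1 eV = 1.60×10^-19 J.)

From E_n = n²h²/(8m_nL²), L = n·h/√(8m_nE_n).
E_4 = 1.61×10^6 eV = 2.576×10^-13 J, so L = 4·6.63×10^-34/√(8·1.67×10^-27·2.576×10^-13) = 4.52×10^-14 m = 45.2 fm.

L = 45.2 fm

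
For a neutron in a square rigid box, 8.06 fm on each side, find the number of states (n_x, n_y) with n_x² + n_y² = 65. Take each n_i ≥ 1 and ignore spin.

The level has n_x² + n_y² = 65. The ordered positive-integer solutions are (1, 8), (4, 7), (7, 4), (8, 1).
That gives 4 states.

degeneracy = 4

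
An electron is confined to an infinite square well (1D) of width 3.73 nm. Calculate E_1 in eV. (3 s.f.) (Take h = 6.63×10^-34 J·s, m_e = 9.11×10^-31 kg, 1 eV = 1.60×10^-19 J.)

For an infinite well E_n = n²h²/(8m_eL²), so E_1 = h²/(8m_eL²) = (6.63×10^-34)²/(8·9.11×10^-31·(3.73×10^-9 m)²) = 4.335×10^-21 J.
Converting, E_1 = 4.335×10^-21 J / (1.60×10^-19 J/eV) = 0.0271 eV.

E_1 = 0.0271 eV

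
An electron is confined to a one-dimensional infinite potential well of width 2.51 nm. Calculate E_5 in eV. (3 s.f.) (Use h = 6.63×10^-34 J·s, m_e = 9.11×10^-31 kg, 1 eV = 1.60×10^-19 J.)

For an infinite well E_n = n²h²/(8m_eL²), so E_1 = h²/(8m_eL²) = (6.63×10^-34)²/(8·9.11×10^-31·(2.51×10^-9 m)²) = 9.574×10^-21 J.
Then E_5 = 5²·E_1 = 25·9.574×10^-21 J = 2.394×10^-19 J.
Converting, E_5 = 2.394×10^-19 J / (1.60×10^-19 J/eV) = 1.50 eV.

E_5 = 1.50 eV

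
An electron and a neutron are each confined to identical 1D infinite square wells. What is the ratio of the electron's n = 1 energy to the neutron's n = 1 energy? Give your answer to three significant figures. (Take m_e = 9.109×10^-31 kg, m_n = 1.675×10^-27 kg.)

1.84×10^3

E_n ∝ 1/m at fixed n and L, so the ratio is m_n/m_e = 1.675×10^-27/9.109×10^-31 = 1.84×10^3.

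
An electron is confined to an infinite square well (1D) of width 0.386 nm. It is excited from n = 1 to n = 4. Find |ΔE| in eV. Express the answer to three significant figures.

|ΔE| = 37.9 eV

E_1 = h²/(8m_eL²) = 4.044×10^-19 J.
|ΔE| = |1² − 4²|·E_1 = 15·4.044×10^-19 J = 6.066×10^-18 J = 37.9 eV.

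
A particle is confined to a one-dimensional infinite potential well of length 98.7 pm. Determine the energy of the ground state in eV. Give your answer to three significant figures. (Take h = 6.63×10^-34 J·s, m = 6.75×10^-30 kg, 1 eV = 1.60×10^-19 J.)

For an infinite well E_n = n²h²/(8mL²), so E_1 = h²/(8mL²) = (6.63×10^-34)²/(8·6.75×10^-30·(9.87×10^-11 m)²) = 8.356×10^-19 J.
Converting, E_1 = 8.356×10^-19 J / (1.60×10^-19 J/eV) = 5.22 eV.

E_1 = 5.22 eV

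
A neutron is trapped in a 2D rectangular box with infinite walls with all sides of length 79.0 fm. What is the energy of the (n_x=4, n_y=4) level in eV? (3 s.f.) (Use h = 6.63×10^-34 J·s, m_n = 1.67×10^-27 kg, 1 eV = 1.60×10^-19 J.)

E = 1.05×10^6 eV

For a 2D rectangular well E = (h²/8m_n)·Σ n_i²/L_i² = (6.63×10^-34)²/(8·1.67×10^-27) · [4²/(79.0 fm)² + 4²/(79.0 fm)²].
Evaluating gives E = 1.687×10^-13 J = 1.05×10^6 eV.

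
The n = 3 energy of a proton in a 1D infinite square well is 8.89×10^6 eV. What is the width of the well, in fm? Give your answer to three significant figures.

L = 14.4 fm

From E_n = n²h²/(8m_pL²), L = n·h/√(8m_pE_n).
E_3 = 8.89×10^6 eV = 1.424×10^-12 J, so L = 3·6.626×10^-34/√(8·1.673×10^-27·1.424×10^-12) = 1.44×10^-14 m = 14.4 fm.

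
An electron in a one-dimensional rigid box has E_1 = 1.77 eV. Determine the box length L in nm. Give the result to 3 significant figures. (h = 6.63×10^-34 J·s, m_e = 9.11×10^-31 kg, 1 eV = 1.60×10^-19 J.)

L = 0.461 nm

From E_n = n²h²/(8m_eL²), L = n·h/√(8m_eE_n).
E_1 = 1.77 eV = 2.832×10^-19 J, so L = 1·6.63×10^-34/√(8·9.11×10^-31·2.832×10^-19) = 4.61×10^-10 m = 0.461 nm.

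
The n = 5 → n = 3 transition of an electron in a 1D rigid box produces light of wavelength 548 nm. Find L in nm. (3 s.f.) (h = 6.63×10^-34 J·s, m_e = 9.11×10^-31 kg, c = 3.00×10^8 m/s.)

L = 1.63 nm

The photon carries ΔE = hc/λ = 6.63×10^-34·3.00×10^8/5.48×10^-7 m = 3.630×10^-19 J.
Since ΔE = (5² − 3²)E_1, E_1 = 2.269×10^-20 J, and L = h/√(8m_eE_1) = 1.63×10^-9 m = 1.63 nm.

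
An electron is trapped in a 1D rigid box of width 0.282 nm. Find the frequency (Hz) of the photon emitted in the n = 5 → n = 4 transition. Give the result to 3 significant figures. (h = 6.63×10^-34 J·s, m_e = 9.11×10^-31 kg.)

f = 1.03×10^16 Hz

E_1 = h²/(8m_eL²) = 7.584×10^-19 J and ΔE = (5² − 4²)E_1 = 6.826×10^-18 J.
f = ΔE/h = 6.826×10^-18/6.63×10^-34 = 1.03×10^16 Hz.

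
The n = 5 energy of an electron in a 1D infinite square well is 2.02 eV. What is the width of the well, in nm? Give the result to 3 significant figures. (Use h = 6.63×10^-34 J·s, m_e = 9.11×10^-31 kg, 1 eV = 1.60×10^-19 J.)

From E_n = n²h²/(8m_eL²), L = n·h/√(8m_eE_n).
E_5 = 2.02 eV = 3.232×10^-19 J, so L = 5·6.63×10^-34/√(8·9.11×10^-31·3.232×10^-19) = 2.16×10^-9 m = 2.16 nm.

L = 2.16 nm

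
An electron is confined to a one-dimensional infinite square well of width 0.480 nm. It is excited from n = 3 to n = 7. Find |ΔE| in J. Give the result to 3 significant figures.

|ΔE| = 1.05×10^-17 J

E_1 = h²/(8m_eL²) = 2.615×10^-19 J.
|ΔE| = |3² − 7²|·E_1 = 40·2.615×10^-19 J = 1.05×10^-17 J.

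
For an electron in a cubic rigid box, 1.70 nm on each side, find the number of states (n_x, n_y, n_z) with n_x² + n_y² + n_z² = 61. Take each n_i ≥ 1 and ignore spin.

degeneracy = 6

The level has n_x² + n_y² + n_z² = 61. The ordered positive-integer solutions are (3, 4, 6), (3, 6, 4), (4, 3, 6), (4, 6, 3), (6, 3, 4), (6, 4, 3).
That gives 6 states.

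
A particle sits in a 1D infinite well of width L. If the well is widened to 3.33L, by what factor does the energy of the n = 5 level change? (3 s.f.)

0.0902

E_n ∝ 1/L², so the energy scales by 1/3.33² = 0.0902.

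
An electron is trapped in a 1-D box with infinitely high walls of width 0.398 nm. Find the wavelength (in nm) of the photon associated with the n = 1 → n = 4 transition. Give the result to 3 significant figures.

E_1 = h²/(8m_eL²) = 3.803×10^-19 J, so ΔE = (4² − 1²)E_1 = 5.704×10^-18 J.
λ = hc/ΔE = (6.626×10^-34·2.998×10^8)/5.704×10^-18 = 3.48×10^-8 m = 34.8 nm.

λ = 34.8 nm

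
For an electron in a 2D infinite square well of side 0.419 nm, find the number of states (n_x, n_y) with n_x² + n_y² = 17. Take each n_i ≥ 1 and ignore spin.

degeneracy = 2

The level has n_x² + n_y² = 17. The ordered positive-integer solutions are (1, 4), (4, 1).
That gives 2 states.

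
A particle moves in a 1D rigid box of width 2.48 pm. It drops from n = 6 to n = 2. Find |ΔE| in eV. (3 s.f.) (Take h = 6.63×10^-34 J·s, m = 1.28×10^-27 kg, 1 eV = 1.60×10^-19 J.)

E_1 = h²/(8mL²) = 6.979×10^-18 J.
|ΔE| = |6² − 2²|·E_1 = 32·6.979×10^-18 J = 2.233×10^-16 J = 1.40×10^3 eV.

|ΔE| = 1.40×10^3 eV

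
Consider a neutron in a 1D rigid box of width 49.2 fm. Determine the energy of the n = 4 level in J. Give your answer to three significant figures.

E_4 = 2.17×10^-13 J

For an infinite well E_n = n²h²/(8m_nL²), so E_1 = h²/(8m_nL²) = (6.626×10^-34)²/(8·1.675×10^-27·(4.92×10^-14 m)²) = 1.354×10^-14 J.
Then E_4 = 4²·E_1 = 16·1.354×10^-14 J = 2.17×10^-13 J.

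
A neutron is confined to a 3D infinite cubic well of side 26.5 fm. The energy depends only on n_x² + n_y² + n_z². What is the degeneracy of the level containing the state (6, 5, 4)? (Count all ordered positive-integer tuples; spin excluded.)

The level has n_x² + n_y² + n_z² = 77. The ordered positive-integer solutions are (2, 3, 8), (2, 8, 3), (3, 2, 8), (3, 8, 2), (4, 5, 6), (4, 6, 5), (5, 4, 6), (5, 6, 4), (6, 4, 5), (6, 5, 4), (8, 2, 3), (8, 3, 2).
That gives 12 states.

degeneracy = 12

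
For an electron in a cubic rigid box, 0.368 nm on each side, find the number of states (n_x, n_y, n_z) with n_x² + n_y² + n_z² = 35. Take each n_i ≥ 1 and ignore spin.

degeneracy = 6

The level has n_x² + n_y² + n_z² = 35. The ordered positive-integer solutions are (1, 3, 5), (1, 5, 3), (3, 1, 5), (3, 5, 1), (5, 1, 3), (5, 3, 1).
That gives 6 states.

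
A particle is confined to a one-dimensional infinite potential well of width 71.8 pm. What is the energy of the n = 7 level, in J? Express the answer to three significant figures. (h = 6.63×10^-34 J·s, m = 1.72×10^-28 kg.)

For an infinite well E_n = n²h²/(8mL²), so E_1 = h²/(8mL²) = (6.63×10^-34)²/(8·1.72×10^-28·(7.18×10^-11 m)²) = 6.197×10^-20 J.
Then E_7 = 7²·E_1 = 49·6.197×10^-20 J = 3.04×10^-18 J.

E_7 = 3.04×10^-18 J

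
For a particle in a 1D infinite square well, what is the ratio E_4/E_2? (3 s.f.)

4.00

E_n ∝ n², so E_4/E_2 = 4²/2² = 16/4 = 4.00.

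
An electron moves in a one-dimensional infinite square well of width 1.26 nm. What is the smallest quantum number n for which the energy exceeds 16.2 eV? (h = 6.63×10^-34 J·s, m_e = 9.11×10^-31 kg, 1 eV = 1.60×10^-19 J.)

E_1 = h²/(8m_eL²) = 3.799×10^-20 J = 0.2374 eV.
Need n² > 16.2/0.2374 = 68.24, i.e. n > 8.261.
The smallest integer satisfying this is n = 9.

n = 9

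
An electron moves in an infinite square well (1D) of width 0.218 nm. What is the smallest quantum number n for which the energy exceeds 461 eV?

E_1 = h²/(8m_eL²) = 1.268×10^-18 J = 7.915 eV.
Need n² > 461/7.915 = 58.24, i.e. n > 7.632.
The smallest integer satisfying this is n = 8.

n = 8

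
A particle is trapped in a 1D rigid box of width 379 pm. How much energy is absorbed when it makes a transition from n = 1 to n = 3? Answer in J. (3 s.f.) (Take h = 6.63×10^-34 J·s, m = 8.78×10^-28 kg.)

|ΔE| = 3.49×10^-21 J

E_1 = h²/(8mL²) = 4.357×10^-22 J.
|ΔE| = |1² − 3²|·E_1 = 8·4.357×10^-22 J = 3.49×10^-21 J.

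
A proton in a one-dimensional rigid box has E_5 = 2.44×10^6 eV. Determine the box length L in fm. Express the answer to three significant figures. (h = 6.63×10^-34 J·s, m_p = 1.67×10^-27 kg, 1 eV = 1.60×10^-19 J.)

From E_n = n²h²/(8m_pL²), L = n·h/√(8m_pE_n).
E_5 = 2.44×10^6 eV = 3.904×10^-13 J, so L = 5·6.63×10^-34/√(8·1.67×10^-27·3.904×10^-13) = 4.59×10^-14 m = 45.9 fm.

L = 45.9 fm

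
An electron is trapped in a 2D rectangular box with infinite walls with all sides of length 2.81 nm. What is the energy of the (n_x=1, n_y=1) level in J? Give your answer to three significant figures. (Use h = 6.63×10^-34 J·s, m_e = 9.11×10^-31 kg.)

E = 1.53×10^-20 J

For a 2D rectangular well E = (h²/8m_e)·Σ n_i²/L_i² = (6.63×10^-34)²/(8·9.11×10^-31) · [1²/(2.81 nm)² + 1²/(2.81 nm)²].
Evaluating gives E = 1.53×10^-20 J.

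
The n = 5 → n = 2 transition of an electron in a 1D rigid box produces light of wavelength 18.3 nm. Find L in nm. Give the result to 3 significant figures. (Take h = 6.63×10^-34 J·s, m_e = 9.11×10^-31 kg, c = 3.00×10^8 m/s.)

The photon carries ΔE = hc/λ = 6.63×10^-34·3.00×10^8/1.83×10^-8 m = 1.087×10^-17 J.
Since ΔE = (5² − 2²)E_1, E_1 = 5.176×10^-19 J, and L = h/√(8m_eE_1) = 3.41×10^-10 m = 0.341 nm.

L = 0.341 nm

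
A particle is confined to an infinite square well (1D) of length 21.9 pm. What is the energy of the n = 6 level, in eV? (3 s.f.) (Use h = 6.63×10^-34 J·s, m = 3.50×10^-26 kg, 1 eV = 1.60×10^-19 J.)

E_6 = 0.736 eV

For an infinite well E_n = n²h²/(8mL²), so E_1 = h²/(8mL²) = (6.63×10^-34)²/(8·3.50×10^-26·(2.19×10^-11 m)²) = 3.273×10^-21 J.
Then E_6 = 6²·E_1 = 36·3.273×10^-21 J = 1.178×10^-19 J.
Converting, E_6 = 1.178×10^-19 J / (1.60×10^-19 J/eV) = 0.736 eV.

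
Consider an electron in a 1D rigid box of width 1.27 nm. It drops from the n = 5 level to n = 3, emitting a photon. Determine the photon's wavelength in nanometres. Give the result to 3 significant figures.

λ = 332 nm

E_1 = h²/(8m_eL²) = 3.735×10^-20 J, so ΔE = (5² − 3²)E_1 = 5.976×10^-19 J.
λ = hc/ΔE = (6.626×10^-34·2.998×10^8)/5.976×10^-19 = 3.32×10^-7 m = 332 nm.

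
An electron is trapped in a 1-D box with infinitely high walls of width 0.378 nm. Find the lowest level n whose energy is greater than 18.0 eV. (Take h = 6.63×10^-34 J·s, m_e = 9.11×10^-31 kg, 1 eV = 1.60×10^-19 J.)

n = 3

E_1 = h²/(8m_eL²) = 4.221×10^-19 J = 2.638 eV.
Need n² > 18.0/2.638 = 6.823, i.e. n > 2.612.
The smallest integer satisfying this is n = 3.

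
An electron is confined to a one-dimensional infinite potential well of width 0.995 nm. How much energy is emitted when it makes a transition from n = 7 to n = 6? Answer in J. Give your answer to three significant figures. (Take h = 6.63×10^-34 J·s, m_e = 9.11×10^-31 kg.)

|ΔE| = 7.92×10^-19 J

E_1 = h²/(8m_eL²) = 6.092×10^-20 J.
|ΔE| = |7² − 6²|·E_1 = 13·6.092×10^-20 J = 7.92×10^-19 J.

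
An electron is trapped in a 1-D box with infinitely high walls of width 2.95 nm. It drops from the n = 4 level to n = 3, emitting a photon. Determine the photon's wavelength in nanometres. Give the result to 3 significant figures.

E_1 = h²/(8m_eL²) = 6.923×10^-21 J, so ΔE = (4² − 3²)E_1 = 4.846×10^-20 J.
λ = hc/ΔE = (6.626×10^-34·2.998×10^8)/4.846×10^-20 = 4.10×10^-6 m = 4.10×10^3 nm.

λ = 4.10×10^3 nm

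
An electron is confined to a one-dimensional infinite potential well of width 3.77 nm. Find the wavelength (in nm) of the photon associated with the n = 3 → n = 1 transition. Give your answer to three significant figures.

E_1 = h²/(8m_eL²) = 4.239×10^-21 J, so ΔE = (3² − 1²)E_1 = 3.391×10^-20 J.
λ = hc/ΔE = (6.626×10^-34·2.998×10^8)/3.391×10^-20 = 5.86×10^-6 m = 5.86×10^3 nm.

λ = 5.86×10^3 nm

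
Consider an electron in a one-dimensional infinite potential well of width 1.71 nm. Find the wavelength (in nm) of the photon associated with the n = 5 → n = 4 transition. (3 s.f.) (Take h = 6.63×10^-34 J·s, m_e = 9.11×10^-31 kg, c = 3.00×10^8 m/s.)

λ = 1.07×10^3 nm

E_1 = h²/(8m_eL²) = 2.063×10^-20 J, so ΔE = (5² − 4²)E_1 = 1.857×10^-19 J.
λ = hc/ΔE = (6.63×10^-34·3.00×10^8)/1.857×10^-19 = 1.07×10^-6 m = 1.07×10^3 nm.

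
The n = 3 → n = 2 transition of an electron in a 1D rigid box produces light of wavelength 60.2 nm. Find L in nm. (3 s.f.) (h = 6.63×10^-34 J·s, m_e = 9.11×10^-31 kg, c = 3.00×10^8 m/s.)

L = 0.302 nm

The photon carries ΔE = hc/λ = 6.63×10^-34·3.00×10^8/6.02×10^-8 m = 3.304×10^-18 J.
Since ΔE = (3² − 2²)E_1, E_1 = 6.608×10^-19 J, and L = h/√(8m_eE_1) = 3.02×10^-10 m = 0.302 nm.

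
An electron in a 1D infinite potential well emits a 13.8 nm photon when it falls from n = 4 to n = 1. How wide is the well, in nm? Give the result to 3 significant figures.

The photon carries ΔE = hc/λ = 6.626×10^-34·2.998×10^8/1.38×10^-8 m = 1.439×10^-17 J.
Since ΔE = (4² − 1²)E_1, E_1 = 9.593×10^-19 J, and L = h/√(8m_eE_1) = 2.51×10^-10 m = 0.251 nm.

L = 0.251 nm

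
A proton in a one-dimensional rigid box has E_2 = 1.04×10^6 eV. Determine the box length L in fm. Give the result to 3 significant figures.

L = 28.1 fm

From E_n = n²h²/(8m_pL²), L = n·h/√(8m_pE_n).
E_2 = 1.04×10^6 eV = 1.666×10^-13 J, so L = 2·6.626×10^-34/√(8·1.673×10^-27·1.666×10^-13) = 2.81×10^-14 m = 28.1 fm.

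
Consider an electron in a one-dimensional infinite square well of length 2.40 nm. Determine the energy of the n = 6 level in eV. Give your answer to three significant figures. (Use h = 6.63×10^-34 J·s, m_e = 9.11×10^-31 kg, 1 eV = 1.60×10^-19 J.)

For an infinite well E_n = n²h²/(8m_eL²), so E_1 = h²/(8m_eL²) = (6.63×10^-34)²/(8·9.11×10^-31·(2.40×10^-9 m)²) = 1.047×10^-20 J.
Then E_6 = 6²·E_1 = 36·1.047×10^-20 J = 3.769×10^-19 J.
Converting, E_6 = 3.769×10^-19 J / (1.60×10^-19 J/eV) = 2.36 eV.

E_6 = 2.36 eV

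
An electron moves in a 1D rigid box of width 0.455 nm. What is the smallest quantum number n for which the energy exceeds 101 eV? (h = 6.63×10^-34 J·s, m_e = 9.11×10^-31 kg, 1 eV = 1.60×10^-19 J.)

E_1 = h²/(8m_eL²) = 2.913×10^-19 J = 1.821 eV.
Need n² > 101/1.821 = 55.46, i.e. n > 7.447.
The smallest integer satisfying this is n = 8.

n = 8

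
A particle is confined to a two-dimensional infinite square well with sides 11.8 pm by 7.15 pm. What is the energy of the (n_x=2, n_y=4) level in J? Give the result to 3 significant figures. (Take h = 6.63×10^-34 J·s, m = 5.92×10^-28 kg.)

E = 3.17×10^-17 J

For a 2D rectangular well E = (h²/8m)·Σ n_i²/L_i² = (6.63×10^-34)²/(8·5.92×10^-28) · [2²/(11.8 pm)² + 4²/(7.15 pm)²].
Evaluating gives E = 3.17×10^-17 J.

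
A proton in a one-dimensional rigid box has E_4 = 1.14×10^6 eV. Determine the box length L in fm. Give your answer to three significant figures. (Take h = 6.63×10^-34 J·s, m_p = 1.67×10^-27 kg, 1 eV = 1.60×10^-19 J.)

L = 53.7 fm

From E_n = n²h²/(8m_pL²), L = n·h/√(8m_pE_n).
E_4 = 1.14×10^6 eV = 1.824×10^-13 J, so L = 4·6.63×10^-34/√(8·1.67×10^-27·1.824×10^-13) = 5.37×10^-14 m = 53.7 fm.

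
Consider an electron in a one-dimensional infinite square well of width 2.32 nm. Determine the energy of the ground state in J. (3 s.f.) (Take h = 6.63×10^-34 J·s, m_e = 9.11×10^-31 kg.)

E_1 = 1.12×10^-20 J

For an infinite well E_n = n²h²/(8m_eL²), so E_1 = h²/(8m_eL²) = (6.63×10^-34)²/(8·9.11×10^-31·(2.32×10^-9 m)²) = 1.121×10^-20 J.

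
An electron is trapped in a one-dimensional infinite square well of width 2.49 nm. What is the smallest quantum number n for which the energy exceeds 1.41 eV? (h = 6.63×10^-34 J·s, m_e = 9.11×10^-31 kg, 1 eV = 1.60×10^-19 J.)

n = 5

E_1 = h²/(8m_eL²) = 9.728×10^-21 J = 0.06080 eV.
Need n² > 1.41/0.06080 = 23.19, i.e. n > 4.816.
The smallest integer satisfying this is n = 5.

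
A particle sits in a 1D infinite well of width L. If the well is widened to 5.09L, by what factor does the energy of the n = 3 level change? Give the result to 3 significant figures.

E_n ∝ 1/L², so the energy scales by 1/5.09² = 0.0386.

0.0386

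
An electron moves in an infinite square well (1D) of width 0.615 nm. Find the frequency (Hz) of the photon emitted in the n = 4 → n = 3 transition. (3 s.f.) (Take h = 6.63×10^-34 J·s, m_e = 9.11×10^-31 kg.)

E_1 = h²/(8m_eL²) = 1.595×10^-19 J and ΔE = (4² − 3²)E_1 = 1.116×10^-18 J.
f = ΔE/h = 1.116×10^-18/6.63×10^-34 = 1.68×10^15 Hz.

f = 1.68×10^15 Hz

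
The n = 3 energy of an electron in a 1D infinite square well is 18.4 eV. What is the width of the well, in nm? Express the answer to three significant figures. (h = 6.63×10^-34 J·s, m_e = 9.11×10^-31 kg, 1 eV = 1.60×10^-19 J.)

L = 0.429 nm

From E_n = n²h²/(8m_eL²), L = n·h/√(8m_eE_n).
E_3 = 18.4 eV = 2.944×10^-18 J, so L = 3·6.63×10^-34/√(8·9.11×10^-31·2.944×10^-18) = 4.29×10^-10 m = 0.429 nm.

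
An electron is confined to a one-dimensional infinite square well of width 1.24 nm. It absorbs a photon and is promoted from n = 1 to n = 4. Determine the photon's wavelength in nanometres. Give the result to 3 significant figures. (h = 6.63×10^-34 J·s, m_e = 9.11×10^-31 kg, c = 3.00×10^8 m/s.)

λ = 338 nm

E_1 = h²/(8m_eL²) = 3.923×10^-20 J, so ΔE = (4² − 1²)E_1 = 5.884×10^-19 J.
λ = hc/ΔE = (6.63×10^-34·3.00×10^8)/5.884×10^-19 = 3.38×10^-7 m = 338 nm.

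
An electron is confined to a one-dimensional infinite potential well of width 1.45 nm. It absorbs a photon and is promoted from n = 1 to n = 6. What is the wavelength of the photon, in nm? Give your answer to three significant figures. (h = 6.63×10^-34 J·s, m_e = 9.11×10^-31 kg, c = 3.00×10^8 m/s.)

λ = 198 nm

E_1 = h²/(8m_eL²) = 2.869×10^-20 J, so ΔE = (6² − 1²)E_1 = 1.004×10^-18 J.
λ = hc/ΔE = (6.63×10^-34·3.00×10^8)/1.004×10^-18 = 1.98×10^-7 m = 198 nm.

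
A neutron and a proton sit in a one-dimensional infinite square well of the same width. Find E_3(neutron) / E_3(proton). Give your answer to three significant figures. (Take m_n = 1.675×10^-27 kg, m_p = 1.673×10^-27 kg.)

E_n ∝ 1/m at fixed n and L, so the ratio is m_p/m_n = 1.673×10^-27/1.675×10^-27 = 0.999.

0.999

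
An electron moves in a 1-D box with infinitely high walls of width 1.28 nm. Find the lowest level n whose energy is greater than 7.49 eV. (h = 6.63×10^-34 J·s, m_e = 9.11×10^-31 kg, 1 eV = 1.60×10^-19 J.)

n = 6

E_1 = h²/(8m_eL²) = 3.681×10^-20 J = 0.2301 eV.
Need n² > 7.49/0.2301 = 32.55, i.e. n > 5.705.
The smallest integer satisfying this is n = 6.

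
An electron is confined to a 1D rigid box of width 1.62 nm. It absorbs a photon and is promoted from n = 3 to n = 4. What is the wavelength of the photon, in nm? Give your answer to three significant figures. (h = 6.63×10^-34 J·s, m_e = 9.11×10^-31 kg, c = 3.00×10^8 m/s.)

E_1 = h²/(8m_eL²) = 2.298×10^-20 J, so ΔE = (4² − 3²)E_1 = 1.609×10^-19 J.
λ = hc/ΔE = (6.63×10^-34·3.00×10^8)/1.609×10^-19 = 1.24×10^-6 m = 1.24×10^3 nm.

λ = 1.24×10^3 nm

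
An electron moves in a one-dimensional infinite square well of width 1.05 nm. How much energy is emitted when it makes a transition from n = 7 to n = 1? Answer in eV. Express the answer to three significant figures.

|ΔE| = 16.4 eV

E_1 = h²/(8m_eL²) = 5.465×10^-20 J.
|ΔE| = |7² − 1²|·E_1 = 48·5.465×10^-20 J = 2.623×10^-18 J = 16.4 eV.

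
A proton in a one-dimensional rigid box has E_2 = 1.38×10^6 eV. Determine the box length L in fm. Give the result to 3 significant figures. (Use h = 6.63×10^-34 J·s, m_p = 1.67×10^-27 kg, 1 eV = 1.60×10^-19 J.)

L = 24.4 fm

From E_n = n²h²/(8m_pL²), L = n·h/√(8m_pE_n).
E_2 = 1.38×10^6 eV = 2.208×10^-13 J, so L = 2·6.63×10^-34/√(8·1.67×10^-27·2.208×10^-13) = 2.44×10^-14 m = 24.4 fm.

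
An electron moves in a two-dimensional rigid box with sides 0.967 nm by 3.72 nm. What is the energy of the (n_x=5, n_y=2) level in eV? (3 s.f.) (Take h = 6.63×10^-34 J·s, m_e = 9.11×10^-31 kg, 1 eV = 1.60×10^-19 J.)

E = 10.2 eV

For a 2D rectangular well E = (h²/8m_e)·Σ n_i²/L_i² = (6.63×10^-34)²/(8·9.11×10^-31) · [5²/(0.967 nm)² + 2²/(3.72 nm)²].
Evaluating gives E = 1.630×10^-18 J = 10.2 eV.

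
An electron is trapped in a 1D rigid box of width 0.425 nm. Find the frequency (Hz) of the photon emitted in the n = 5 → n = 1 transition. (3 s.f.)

E_1 = h²/(8m_eL²) = 3.336×10^-19 J and ΔE = (5² − 1²)E_1 = 8.006×10^-18 J.
f = ΔE/h = 8.006×10^-18/6.626×10^-34 = 1.21×10^16 Hz.

f = 1.21×10^16 Hz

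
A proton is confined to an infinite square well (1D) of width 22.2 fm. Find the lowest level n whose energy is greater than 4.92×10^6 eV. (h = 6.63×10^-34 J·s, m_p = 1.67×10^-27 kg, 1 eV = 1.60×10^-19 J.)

E_1 = h²/(8m_pL²) = 6.676×10^-14 J = 4.172×10^5 eV.
Need n² > 4.92×10^6/4.172×10^5 = 11.79, i.e. n > 3.434.
The smallest integer satisfying this is n = 4.

n = 4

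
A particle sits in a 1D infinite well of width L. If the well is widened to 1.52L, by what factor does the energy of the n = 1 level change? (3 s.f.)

0.433

E_n ∝ 1/L², so the energy scales by 1/1.52² = 0.433.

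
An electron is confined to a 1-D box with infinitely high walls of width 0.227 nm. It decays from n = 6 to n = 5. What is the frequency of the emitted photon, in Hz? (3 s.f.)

f = 1.94×10^16 Hz

E_1 = h²/(8m_eL²) = 1.169×10^-18 J and ΔE = (6² − 5²)E_1 = 1.286×10^-17 J.
f = ΔE/h = 1.286×10^-17/6.626×10^-34 = 1.94×10^16 Hz.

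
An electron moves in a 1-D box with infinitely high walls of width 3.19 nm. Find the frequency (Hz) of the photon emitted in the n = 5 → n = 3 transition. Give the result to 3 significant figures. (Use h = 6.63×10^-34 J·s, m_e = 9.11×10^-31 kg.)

E_1 = h²/(8m_eL²) = 5.927×10^-21 J and ΔE = (5² − 3²)E_1 = 9.483×10^-20 J.
f = ΔE/h = 9.483×10^-20/6.63×10^-34 = 1.43×10^14 Hz.

f = 1.43×10^14 Hz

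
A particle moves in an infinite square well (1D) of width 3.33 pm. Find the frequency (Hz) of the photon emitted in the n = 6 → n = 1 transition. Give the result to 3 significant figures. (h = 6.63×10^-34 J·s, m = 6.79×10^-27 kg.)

E_1 = h²/(8mL²) = 7.298×10^-19 J and ΔE = (6² − 1²)E_1 = 2.554×10^-17 J.
f = ΔE/h = 2.554×10^-17/6.63×10^-34 = 3.85×10^16 Hz.

f = 3.85×10^16 Hz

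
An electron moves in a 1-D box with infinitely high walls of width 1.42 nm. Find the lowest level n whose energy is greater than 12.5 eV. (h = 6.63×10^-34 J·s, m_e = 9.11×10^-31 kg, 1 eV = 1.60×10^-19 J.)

n = 9

E_1 = h²/(8m_eL²) = 2.991×10^-20 J = 0.1869 eV.
Need n² > 12.5/0.1869 = 66.88, i.e. n > 8.178.
The smallest integer satisfying this is n = 9.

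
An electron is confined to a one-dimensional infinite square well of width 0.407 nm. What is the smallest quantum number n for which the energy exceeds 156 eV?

E_1 = h²/(8m_eL²) = 3.637×10^-19 J = 2.270 eV.
Need n² > 156/2.270 = 68.72, i.e. n > 8.290.
The smallest integer satisfying this is n = 9.

n = 9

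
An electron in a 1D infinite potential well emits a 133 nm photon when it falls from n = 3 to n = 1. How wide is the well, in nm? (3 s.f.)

L = 0.568 nm

The photon carries ΔE = hc/λ = 6.626×10^-34·2.998×10^8/1.33×10^-7 m = 1.494×10^-18 J.
Since ΔE = (3² − 1²)E_1, E_1 = 1.867×10^-19 J, and L = h/√(8m_eE_1) = 5.68×10^-10 m = 0.568 nm.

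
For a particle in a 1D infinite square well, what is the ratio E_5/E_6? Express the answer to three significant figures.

0.694

E_n ∝ n², so E_5/E_6 = 5²/6² = 25/36 = 0.694.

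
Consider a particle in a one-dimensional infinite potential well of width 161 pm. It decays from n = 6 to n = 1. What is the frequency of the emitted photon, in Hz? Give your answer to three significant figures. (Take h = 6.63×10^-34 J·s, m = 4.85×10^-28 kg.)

E_1 = h²/(8mL²) = 4.371×10^-21 J and ΔE = (6² − 1²)E_1 = 1.530×10^-19 J.
f = ΔE/h = 1.530×10^-19/6.63×10^-34 = 2.31×10^14 Hz.

f = 2.31×10^14 Hz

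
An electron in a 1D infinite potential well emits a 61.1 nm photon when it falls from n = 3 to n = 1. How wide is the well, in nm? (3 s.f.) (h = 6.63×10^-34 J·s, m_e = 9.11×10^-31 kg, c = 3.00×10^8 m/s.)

L = 0.385 nm

The photon carries ΔE = hc/λ = 6.63×10^-34·3.00×10^8/6.11×10^-8 m = 3.255×10^-18 J.
Since ΔE = (3² − 1²)E_1, E_1 = 4.069×10^-19 J, and L = h/√(8m_eE_1) = 3.85×10^-10 m = 0.385 nm.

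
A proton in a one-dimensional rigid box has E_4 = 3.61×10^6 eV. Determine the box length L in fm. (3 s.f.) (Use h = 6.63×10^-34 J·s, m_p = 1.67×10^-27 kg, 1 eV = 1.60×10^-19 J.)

From E_n = n²h²/(8m_pL²), L = n·h/√(8m_pE_n).
E_4 = 3.61×10^6 eV = 5.776×10^-13 J, so L = 4·6.63×10^-34/√(8·1.67×10^-27·5.776×10^-13) = 3.02×10^-14 m = 30.2 fm.

L = 30.2 fm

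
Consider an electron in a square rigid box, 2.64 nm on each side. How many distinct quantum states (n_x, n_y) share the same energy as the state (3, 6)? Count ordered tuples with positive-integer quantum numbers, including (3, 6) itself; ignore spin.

The level has n_x² + n_y² = 45. The ordered positive-integer solutions are (3, 6), (6, 3).
That gives 2 states.

degeneracy = 2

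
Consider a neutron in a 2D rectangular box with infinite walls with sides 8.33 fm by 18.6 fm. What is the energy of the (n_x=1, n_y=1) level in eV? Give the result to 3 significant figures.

For a 2D rectangular well E = (h²/8m_n)·Σ n_i²/L_i² = (6.626×10^-34)²/(8·1.675×10^-27) · [1²/(8.33 fm)² + 1²/(18.6 fm)²].
Evaluating gives E = 5.669×10^-13 J = 3.54×10^6 eV.

E = 3.54×10^6 eV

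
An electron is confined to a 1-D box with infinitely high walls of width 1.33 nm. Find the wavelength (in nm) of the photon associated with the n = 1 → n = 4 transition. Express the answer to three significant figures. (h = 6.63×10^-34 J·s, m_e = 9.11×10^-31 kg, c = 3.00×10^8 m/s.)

E_1 = h²/(8m_eL²) = 3.410×10^-20 J, so ΔE = (4² − 1²)E_1 = 5.115×10^-19 J.
λ = hc/ΔE = (6.63×10^-34·3.00×10^8)/5.115×10^-19 = 3.89×10^-7 m = 389 nm.

λ = 389 nm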